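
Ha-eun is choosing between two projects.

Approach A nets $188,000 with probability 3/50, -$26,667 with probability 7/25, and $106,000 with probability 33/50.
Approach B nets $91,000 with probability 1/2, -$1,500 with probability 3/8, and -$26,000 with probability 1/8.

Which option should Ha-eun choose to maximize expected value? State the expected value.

Approach A = 3/50 × 188000 + 7/25 × (-26667) + 33/50 × 106000 = 11280 − 7466.76 + 69960 = 73773.24
Approach B = 1/2 × 91000 + 3/8 × (-1500) + 1/8 × (-26000) = 45500 − 562.5 − 3250 = 41687.5

Approach A ($73,773.24)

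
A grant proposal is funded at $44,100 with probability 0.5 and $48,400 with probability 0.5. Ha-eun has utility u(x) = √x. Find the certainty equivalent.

$46,225

E[u] = 0.5·√44100 + 0.5·√48400 = 0.5·210 + 0.5·220 = 215
CE = (215)² = 46225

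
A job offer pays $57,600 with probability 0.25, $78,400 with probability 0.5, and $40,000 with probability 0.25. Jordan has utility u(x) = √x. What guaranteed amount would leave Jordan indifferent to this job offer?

E[u] = 0.25·√57600 + 0.5·√78400 + 0.25·√40000 = 0.25·240 + 0.5·280 + 0.25·200 = 250
CE = (250)² = 62500

$62,500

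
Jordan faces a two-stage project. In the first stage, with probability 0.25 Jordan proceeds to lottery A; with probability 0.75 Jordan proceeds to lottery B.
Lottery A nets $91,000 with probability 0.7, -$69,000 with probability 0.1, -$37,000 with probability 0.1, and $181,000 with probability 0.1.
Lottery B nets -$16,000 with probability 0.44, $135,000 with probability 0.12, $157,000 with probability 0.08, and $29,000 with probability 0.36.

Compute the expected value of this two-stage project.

$41,920

EV(A) = 0.7 × 91000 + 0.1 × (-69000) + 0.1 × (-37000) + 0.1 × 181000 = 63700 − 6900 − 3700 + 18100 = 71200
EV(B) = 0.44 × (-16000) + 0.12 × 135000 + 0.08 × 157000 + 0.36 × 29000 = -7040 + 16200 + 12560 + 10440 = 32160
Overall = 0.25 × 71200 + 0.75 × 32160 = 17800 + 24120 = 41920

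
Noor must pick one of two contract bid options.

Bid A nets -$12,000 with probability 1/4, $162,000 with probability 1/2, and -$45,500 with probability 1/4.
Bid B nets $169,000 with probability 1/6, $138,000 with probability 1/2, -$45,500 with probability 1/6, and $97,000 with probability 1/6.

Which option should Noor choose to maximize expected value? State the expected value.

Bid A = 1/4 × (-12000) + 1/2 × 162000 + 1/4 × (-45500) = -3000 + 81000 − 11375 = 66625
Bid B = 1/6 × 169000 + 1/2 × 138000 + 1/6 × (-45500) + 1/6 × 97000 = 28166.6667 + 69000 − 7583.3333 + 16166.6667 = 105750

Bid B ($105,750)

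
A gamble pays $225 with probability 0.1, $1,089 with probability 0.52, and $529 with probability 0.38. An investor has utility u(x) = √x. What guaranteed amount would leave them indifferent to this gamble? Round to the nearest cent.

$750.76

E[u] = 0.1·√225 + 0.52·√1089 + 0.38·√529 = 0.1·15 + 0.52·33 + 0.38·23 = 27.4
CE = (27.4)² = 750.76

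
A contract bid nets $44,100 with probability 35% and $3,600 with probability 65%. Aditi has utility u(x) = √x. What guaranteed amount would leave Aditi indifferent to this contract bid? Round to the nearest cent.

E[u] = 0.35·√44100 + 0.65·√3600 = 0.35·210 + 0.65·60 = 112.5
CE = (112.5)² = 12656.25

$12,656.25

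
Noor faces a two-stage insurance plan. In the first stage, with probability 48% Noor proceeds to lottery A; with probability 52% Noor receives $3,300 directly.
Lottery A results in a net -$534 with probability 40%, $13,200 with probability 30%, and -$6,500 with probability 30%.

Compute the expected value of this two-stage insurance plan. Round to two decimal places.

EV(A) = 0.4 × (-534) + 0.3 × 13200 + 0.3 × (-6500) = -213.6 + 3960 − 1950 = 1796.4
Branch B: 3300 (certain)
Overall = 0.48 × 1796.4 + 0.52 × 3300 = 862.272 + 1716 = 2578.272

$2,578.27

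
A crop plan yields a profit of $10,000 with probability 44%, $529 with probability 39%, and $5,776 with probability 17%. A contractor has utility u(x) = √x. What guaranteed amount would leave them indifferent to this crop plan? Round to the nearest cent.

E[u] = 0.44·√10000 + 0.39·√529 + 0.17·√5776 = 0.44·100 + 0.39·23 + 0.17·76 = 65.89
CE = (65.89)² = 4341.4921

$4,341.49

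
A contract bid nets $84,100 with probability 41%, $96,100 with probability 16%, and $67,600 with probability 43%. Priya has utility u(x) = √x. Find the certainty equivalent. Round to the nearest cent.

E[u] = 0.41·√84100 + 0.16·√96100 + 0.43·√67600 = 0.41·290 + 0.16·310 + 0.43·260 = 280.3
CE = (280.3)² = 78568.09

$78,568.09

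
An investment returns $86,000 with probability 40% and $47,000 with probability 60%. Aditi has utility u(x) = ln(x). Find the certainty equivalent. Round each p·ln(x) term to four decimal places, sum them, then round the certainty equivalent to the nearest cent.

E[u] = 0.4·ln(86000) + 0.6·ln(47000) = 4.5448 + 6.4547 = 10.9995
CE = e^10.9995 ≈ 59844.21

$59,844.21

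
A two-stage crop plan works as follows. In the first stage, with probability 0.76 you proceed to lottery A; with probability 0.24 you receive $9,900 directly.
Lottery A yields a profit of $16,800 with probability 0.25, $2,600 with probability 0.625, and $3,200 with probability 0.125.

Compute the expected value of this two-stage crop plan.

EV(A) = 0.25 × 16800 + 0.625 × 2600 + 0.125 × 3200 = 4200 + 1625 + 400 = 6225
Branch B: 9900 (certain)
Overall = 0.76 × 6225 + 0.24 × 9900 = 4731 + 2376 = 7107

$7,107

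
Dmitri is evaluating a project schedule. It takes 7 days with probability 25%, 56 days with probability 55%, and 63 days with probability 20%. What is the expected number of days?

45.15 days

EV = 0.25 × 7 + 0.55 × 56 + 0.2 × 63 = 1.75 + 30.8 + 12.6 = 45.15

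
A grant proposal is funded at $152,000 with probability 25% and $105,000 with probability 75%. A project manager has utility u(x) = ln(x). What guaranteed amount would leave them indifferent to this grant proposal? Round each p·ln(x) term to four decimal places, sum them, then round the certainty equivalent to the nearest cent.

E[u] = 0.25·ln(152000) + 0.75·ln(105000) = 2.9829 + 8.6713 = 11.6542
CE = e^11.6542 ≈ 115174.08

$115,174.08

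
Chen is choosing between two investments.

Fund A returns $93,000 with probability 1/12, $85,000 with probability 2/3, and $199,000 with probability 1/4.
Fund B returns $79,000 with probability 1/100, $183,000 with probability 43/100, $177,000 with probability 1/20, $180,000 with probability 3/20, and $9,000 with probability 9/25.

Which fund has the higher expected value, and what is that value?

Fund A = 1/12 × 93000 + 2/3 × 85000 + 1/4 × 199000 = 7750 + 56666.6667 + 49750 = 114166.6667
Fund B = 1/100 × 79000 + 43/100 × 183000 + 1/20 × 177000 + 3/20 × 180000 + 9/25 × 9000 = 790 + 78690 + 8850 + 27000 + 3240 = 118570

Fund B ($118,570)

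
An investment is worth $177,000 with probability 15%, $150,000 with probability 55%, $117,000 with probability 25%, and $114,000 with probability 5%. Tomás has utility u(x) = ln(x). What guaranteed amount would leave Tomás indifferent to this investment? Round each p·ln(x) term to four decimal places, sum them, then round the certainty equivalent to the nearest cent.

$142,543.14

E[u] = 0.15·ln(177000) + 0.55·ln(150000) + 0.25·ln(117000) + 0.05·ln(114000) = 1.8126 + 6.5551 + 2.9175 + 0.5822 = 11.8674
CE = e^11.8674 ≈ 142543.14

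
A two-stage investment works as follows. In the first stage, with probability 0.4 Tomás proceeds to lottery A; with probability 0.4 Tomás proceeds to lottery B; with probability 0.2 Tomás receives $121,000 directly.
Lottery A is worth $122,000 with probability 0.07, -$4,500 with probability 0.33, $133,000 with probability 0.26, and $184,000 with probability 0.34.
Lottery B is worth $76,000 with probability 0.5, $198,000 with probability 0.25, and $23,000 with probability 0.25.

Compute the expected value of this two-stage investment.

EV(A) = 0.07 × 122000 + 0.33 × (-4500) + 0.26 × 133000 + 0.34 × 184000 = 8540 − 1485 + 34580 + 62560 = 104195
EV(B) = 0.5 × 76000 + 0.25 × 198000 + 0.25 × 23000 = 38000 + 49500 + 5750 = 93250
Branch C: 121000 (certain)
Overall = 0.4 × 104195 + 0.4 × 93250 + 0.2 × 121000 = 41678 + 37300 + 24200 = 103178

$103,178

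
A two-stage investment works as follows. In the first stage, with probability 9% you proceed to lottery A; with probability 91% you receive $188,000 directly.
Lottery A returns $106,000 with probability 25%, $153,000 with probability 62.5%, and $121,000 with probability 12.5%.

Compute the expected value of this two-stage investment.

EV(A) = 0.25 × 106000 + 0.625 × 153000 + 0.125 × 121000 = 26500 + 95625 + 15125 = 137250
Branch B: 188000 (certain)
Overall = 0.09 × 137250 + 0.91 × 188000 = 12352.5 + 171080 = 183432.5

$183,432.50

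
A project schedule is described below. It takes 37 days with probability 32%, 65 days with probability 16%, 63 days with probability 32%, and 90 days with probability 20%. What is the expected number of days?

EV = 0.32 × 37 + 0.16 × 65 + 0.32 × 63 + 0.2 × 90 = 11.84 + 10.4 + 20.16 + 18 = 60.4

60.4 days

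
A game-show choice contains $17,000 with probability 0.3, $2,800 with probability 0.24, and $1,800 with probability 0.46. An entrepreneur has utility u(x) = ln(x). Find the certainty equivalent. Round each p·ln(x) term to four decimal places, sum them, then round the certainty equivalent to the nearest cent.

$3,925.31

E[u] = 0.3·ln(17000) + 0.24·ln(2800) + 0.46·ln(1800) = 2.9223 + 1.9050 + 3.4479 = 8.2752
CE = e^8.2752 ≈ 3925.31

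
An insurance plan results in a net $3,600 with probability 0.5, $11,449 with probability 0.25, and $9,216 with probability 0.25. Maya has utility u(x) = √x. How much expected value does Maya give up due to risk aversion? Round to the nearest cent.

$445.69

E[u] = 0.5·√3600 + 0.25·√11449 + 0.25·√9216 = 0.5·60 + 0.25·107 + 0.25·96 = 80.75
CE = (80.75)² = 6520.5625
Risk premium = EV − CE = 6966.25 − 6520.5625 = 445.6875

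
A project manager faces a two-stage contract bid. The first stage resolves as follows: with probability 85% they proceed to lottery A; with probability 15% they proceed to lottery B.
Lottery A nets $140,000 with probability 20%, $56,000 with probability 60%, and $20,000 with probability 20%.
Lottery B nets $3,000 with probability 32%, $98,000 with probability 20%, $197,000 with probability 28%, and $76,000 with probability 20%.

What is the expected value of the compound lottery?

$69,398

EV(A) = 0.2 × 140000 + 0.6 × 56000 + 0.2 × 20000 = 28000 + 33600 + 4000 = 65600
EV(B) = 0.32 × 3000 + 0.2 × 98000 + 0.28 × 197000 + 0.2 × 76000 = 960 + 19600 + 55160 + 15200 = 90920
Overall = 0.85 × 65600 + 0.15 × 90920 = 55760 + 13638 = 69398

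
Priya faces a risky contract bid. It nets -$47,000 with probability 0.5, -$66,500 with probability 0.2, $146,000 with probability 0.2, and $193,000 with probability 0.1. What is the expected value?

$11,700

EV = 0.5 × (-47000) + 0.2 × (-66500) + 0.2 × 146000 + 0.1 × 193000 = -23500 − 13300 + 29200 + 19300 = 11700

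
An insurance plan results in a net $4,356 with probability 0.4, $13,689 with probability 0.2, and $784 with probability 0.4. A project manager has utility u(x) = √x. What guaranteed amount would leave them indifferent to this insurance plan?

E[u] = 0.4·√4356 + 0.2·√13689 + 0.4·√784 = 0.4·66 + 0.2·117 + 0.4·28 = 61
CE = (61)² = 3721

$3,721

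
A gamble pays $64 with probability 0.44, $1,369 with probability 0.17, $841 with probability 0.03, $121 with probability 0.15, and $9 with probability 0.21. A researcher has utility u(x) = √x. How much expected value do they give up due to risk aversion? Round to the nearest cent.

$138.20

E[u] = 0.44·√64 + 0.17·√1369 + 0.03·√841 + 0.15·√121 + 0.21·√9 = 0.44·8 + 0.17·37 + 0.03·29 + 0.15·11 + 0.21·3 = 12.96
CE = (12.96)² = 167.9616
Risk premium = EV − CE = 306.16 − 167.9616 = 138.1984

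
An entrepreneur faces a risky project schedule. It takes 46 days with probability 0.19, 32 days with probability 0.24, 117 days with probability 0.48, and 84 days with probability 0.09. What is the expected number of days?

80.14 days

EV = 0.19 × 46 + 0.24 × 32 + 0.48 × 117 + 0.09 × 84 = 8.74 + 7.68 + 56.16 + 7.56 = 80.14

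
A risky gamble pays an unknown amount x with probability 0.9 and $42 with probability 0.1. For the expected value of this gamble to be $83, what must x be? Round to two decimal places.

x = $87.56

0.9·x + 0.1·42 = 83
0.9·x = 83 − 4.2 = 78.8
x = 78.8 / 0.9 = 87.5556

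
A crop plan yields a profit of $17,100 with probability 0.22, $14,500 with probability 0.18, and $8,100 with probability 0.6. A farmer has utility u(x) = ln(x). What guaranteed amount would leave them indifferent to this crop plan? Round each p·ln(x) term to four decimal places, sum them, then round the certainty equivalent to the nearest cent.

E[u] = 0.22·ln(17100) + 0.18·ln(14500) + 0.6·ln(8100) = 2.1443 + 1.7247 + 5.3998 = 9.2688
CE = e^9.2688 ≈ 10602.02

$10,602.02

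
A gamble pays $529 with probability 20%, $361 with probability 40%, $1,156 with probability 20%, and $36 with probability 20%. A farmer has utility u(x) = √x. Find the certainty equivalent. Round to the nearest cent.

$408.04

E[u] = 0.2·√529 + 0.4·√361 + 0.2·√1156 + 0.2·√36 = 0.2·23 + 0.4·19 + 0.2·34 + 0.2·6 = 20.2
CE = (20.2)² = 408.04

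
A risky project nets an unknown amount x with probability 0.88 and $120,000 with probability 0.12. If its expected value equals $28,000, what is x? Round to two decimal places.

x = $15,454.55

0.88·x + 0.12·120000 = 28000
0.88·x = 28000 − 14400 = 13600
x = 13600 / 0.88 = 15454.5455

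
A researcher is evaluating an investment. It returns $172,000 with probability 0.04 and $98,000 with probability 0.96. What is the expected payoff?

$100,960

EV = 0.04 × 172000 + 0.96 × 98000 = 6880 + 94080 = 100960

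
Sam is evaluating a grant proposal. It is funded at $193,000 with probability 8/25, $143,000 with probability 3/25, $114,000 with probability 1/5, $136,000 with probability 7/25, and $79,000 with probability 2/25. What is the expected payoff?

$146,120

EV = 8/25 × 193000 + 3/25 × 143000 + 1/5 × 114000 + 7/25 × 136000 + 2/25 × 79000 = 61760 + 17160 + 22800 + 38080 + 6320 = 146120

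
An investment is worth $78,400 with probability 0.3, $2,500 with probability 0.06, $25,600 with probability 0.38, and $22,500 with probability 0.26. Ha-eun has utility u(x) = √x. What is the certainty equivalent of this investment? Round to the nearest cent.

E[u] = 0.3·√78400 + 0.06·√2500 + 0.38·√25600 + 0.26·√22500 = 0.3·280 + 0.06·50 + 0.38·160 + 0.26·150 = 186.8
CE = (186.8)² = 34894.24

$34,894.24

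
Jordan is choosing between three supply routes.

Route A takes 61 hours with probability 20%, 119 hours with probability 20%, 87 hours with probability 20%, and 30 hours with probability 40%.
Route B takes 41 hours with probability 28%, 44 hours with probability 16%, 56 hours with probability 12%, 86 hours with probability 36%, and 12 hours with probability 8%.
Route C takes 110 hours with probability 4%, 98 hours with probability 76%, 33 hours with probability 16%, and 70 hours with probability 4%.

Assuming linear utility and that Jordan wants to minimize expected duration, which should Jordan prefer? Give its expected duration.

Route B (57.16 hours)

Route A = 0.2 × 61 + 0.2 × 119 + 0.2 × 87 + 0.4 × 30 = 12.2 + 23.8 + 17.4 + 12 = 65.4
Route B = 0.28 × 41 + 0.16 × 44 + 0.12 × 56 + 0.36 × 86 + 0.08 × 12 = 11.48 + 7.04 + 6.72 + 30.96 + 0.96 = 57.16
Route C = 0.04 × 110 + 0.76 × 98 + 0.16 × 33 + 0.04 × 70 = 4.4 + 74.48 + 5.28 + 2.8 = 86.96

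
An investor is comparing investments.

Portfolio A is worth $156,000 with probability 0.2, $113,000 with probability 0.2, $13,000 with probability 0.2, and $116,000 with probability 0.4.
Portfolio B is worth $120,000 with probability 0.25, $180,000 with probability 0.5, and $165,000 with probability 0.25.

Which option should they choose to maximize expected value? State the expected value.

Portfolio B ($161,250)

Portfolio A = 0.2 × 156000 + 0.2 × 113000 + 0.2 × 13000 + 0.4 × 116000 = 31200 + 22600 + 2600 + 46400 = 102800
Portfolio B = 0.25 × 120000 + 0.5 × 180000 + 0.25 × 165000 = 30000 + 90000 + 41250 = 161250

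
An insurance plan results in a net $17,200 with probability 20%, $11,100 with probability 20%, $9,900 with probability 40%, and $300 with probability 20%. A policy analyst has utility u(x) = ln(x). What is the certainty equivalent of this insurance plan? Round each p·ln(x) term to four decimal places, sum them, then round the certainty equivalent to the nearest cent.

E[u] = 0.2·ln(17200) + 0.2·ln(11100) + 0.4·ln(9900) + 0.2·ln(300) = 1.9505 + 1.8629 + 3.6801 + 1.1408 = 8.6343
CE = e^8.6343 ≈ 5621.20

$5,621.20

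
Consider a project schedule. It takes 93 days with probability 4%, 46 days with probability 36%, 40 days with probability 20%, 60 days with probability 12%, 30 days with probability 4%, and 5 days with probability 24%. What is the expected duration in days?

EV = 0.04 × 93 + 0.36 × 46 + 0.2 × 40 + 0.12 × 60 + 0.04 × 30 + 0.24 × 5 = 3.72 + 16.56 + 8 + 7.2 + 1.2 + 1.2 = 37.88

37.88 days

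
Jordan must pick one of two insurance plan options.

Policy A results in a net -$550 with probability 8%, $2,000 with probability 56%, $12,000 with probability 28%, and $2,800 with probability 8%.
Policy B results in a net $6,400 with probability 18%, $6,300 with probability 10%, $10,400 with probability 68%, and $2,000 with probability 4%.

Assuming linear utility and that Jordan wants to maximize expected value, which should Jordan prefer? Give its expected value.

Policy B ($8,934)

Policy A = 0.08 × (-550) + 0.56 × 2000 + 0.28 × 12000 + 0.08 × 2800 = -44 + 1120 + 3360 + 224 = 4660
Policy B = 0.18 × 6400 + 0.1 × 6300 + 0.68 × 10400 + 0.04 × 2000 = 1152 + 630 + 7072 + 80 = 8934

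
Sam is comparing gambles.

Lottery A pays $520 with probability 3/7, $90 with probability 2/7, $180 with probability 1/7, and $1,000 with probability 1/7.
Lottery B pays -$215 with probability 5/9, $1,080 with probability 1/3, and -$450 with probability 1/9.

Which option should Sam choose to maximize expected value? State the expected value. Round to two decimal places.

Lottery A ($417.14)

Lottery A = 3/7 × 520 + 2/7 × 90 + 1/7 × 180 + 1/7 × 1000 = 222.8571 + 25.7143 + 25.7143 + 142.8571 = 417.1429
Lottery B = 5/9 × (-215) + 1/3 × 1080 + 1/9 × (-450) = -119.4444 + 360 − 50 = 190.5556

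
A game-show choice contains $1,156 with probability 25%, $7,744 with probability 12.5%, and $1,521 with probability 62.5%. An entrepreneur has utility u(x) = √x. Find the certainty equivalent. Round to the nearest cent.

E[u] = 0.25·√1156 + 0.125·√7744 + 0.625·√1521 = 0.25·34 + 0.125·88 + 0.625·39 = 43.875
CE = (43.875)² = 1925.015625

$1,925.02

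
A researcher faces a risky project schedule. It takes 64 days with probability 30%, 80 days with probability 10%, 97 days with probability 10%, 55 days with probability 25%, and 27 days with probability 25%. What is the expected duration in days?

57.4 days

EV = 0.3 × 64 + 0.1 × 80 + 0.1 × 97 + 0.25 × 55 + 0.25 × 27 = 19.2 + 8 + 9.7 + 13.75 + 6.75 = 57.4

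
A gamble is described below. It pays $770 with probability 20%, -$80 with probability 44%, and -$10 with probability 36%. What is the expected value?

EV = 0.2 × 770 + 0.44 × (-80) + 0.36 × (-10) = 154 − 35.2 − 3.6 = 115.2

$115.20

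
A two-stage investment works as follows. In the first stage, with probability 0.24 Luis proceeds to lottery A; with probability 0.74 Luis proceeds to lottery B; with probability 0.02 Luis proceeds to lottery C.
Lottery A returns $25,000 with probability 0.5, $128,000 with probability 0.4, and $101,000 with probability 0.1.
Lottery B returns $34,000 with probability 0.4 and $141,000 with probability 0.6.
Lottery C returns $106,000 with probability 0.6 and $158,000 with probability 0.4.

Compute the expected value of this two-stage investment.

EV(A) = 0.5 × 25000 + 0.4 × 128000 + 0.1 × 101000 = 12500 + 51200 + 10100 = 73800
EV(B) = 0.4 × 34000 + 0.6 × 141000 = 13600 + 84600 = 98200
EV(C) = 0.6 × 106000 + 0.4 × 158000 = 63600 + 63200 = 126800
Overall = 0.24 × 73800 + 0.74 × 98200 + 0.02 × 126800 = 17712 + 72668 + 2536 = 92916

$92,916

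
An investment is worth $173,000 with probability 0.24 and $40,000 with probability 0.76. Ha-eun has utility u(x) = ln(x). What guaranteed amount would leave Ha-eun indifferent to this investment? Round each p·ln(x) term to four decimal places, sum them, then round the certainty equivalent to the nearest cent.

E[u] = 0.24·ln(173000) + 0.76·ln(40000) = 2.8947 + 8.0534 = 10.9481
CE = e^10.9481 ≈ 56845.94

$56,845.94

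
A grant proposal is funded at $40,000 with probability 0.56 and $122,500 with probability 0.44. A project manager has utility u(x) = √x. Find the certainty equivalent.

$70,756

E[u] = 0.56·√40000 + 0.44·√122500 = 0.56·200 + 0.44·350 = 266
CE = (266)² = 70756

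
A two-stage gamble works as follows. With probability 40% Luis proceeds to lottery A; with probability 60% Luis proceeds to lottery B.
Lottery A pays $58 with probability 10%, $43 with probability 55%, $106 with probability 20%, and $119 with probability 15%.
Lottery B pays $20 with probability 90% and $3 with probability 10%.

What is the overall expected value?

EV(A) = 0.1 × 58 + 0.55 × 43 + 0.2 × 106 + 0.15 × 119 = 5.8 + 23.65 + 21.2 + 17.85 = 68.5
EV(B) = 0.9 × 20 + 0.1 × 3 = 18 + 0.3 = 18.3
Overall = 0.4 × 68.5 + 0.6 × 18.3 = 27.4 + 10.98 = 38.38

$38.38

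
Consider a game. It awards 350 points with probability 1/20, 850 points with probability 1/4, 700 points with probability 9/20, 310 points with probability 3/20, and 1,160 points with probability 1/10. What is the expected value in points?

EV = 1/20 × 350 + 1/4 × 850 + 9/20 × 700 + 3/20 × 310 + 1/10 × 1160 = 17.5 + 212.5 + 315 + 46.5 + 116 = 707.5

707.5 points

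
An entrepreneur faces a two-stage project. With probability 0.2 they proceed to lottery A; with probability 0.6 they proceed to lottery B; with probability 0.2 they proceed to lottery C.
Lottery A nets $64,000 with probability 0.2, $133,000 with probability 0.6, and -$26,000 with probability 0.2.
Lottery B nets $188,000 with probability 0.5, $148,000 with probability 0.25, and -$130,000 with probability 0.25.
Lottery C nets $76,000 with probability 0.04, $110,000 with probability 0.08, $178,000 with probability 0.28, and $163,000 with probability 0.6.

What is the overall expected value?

EV(A) = 0.2 × 64000 + 0.6 × 133000 + 0.2 × (-26000) = 12800 + 79800 − 5200 = 87400
EV(B) = 0.5 × 188000 + 0.25 × 148000 + 0.25 × (-130000) = 94000 + 37000 − 32500 = 98500
EV(C) = 0.04 × 76000 + 0.08 × 110000 + 0.28 × 178000 + 0.6 × 163000 = 3040 + 8800 + 49840 + 97800 = 159480
Overall = 0.2 × 87400 + 0.6 × 98500 + 0.2 × 159480 = 17480 + 59100 + 31896 = 108476

$108,476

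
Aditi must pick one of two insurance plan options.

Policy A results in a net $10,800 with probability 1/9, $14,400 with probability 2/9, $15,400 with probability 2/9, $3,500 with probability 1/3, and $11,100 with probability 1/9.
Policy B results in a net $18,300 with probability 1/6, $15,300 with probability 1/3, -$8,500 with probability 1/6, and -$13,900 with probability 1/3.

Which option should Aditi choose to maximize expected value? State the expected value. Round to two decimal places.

Policy A ($10,222.22)

Policy A = 1/9 × 10800 + 2/9 × 14400 + 2/9 × 15400 + 1/3 × 3500 + 1/9 × 11100 = 1200 + 3200 + 3422.2222 + 1166.6667 + 1233.3333 = 10222.2222
Policy B = 1/6 × 18300 + 1/3 × 15300 + 1/6 × (-8500) + 1/3 × (-13900) = 3050 + 5100 − 1416.6667 − 4633.3333 = 2100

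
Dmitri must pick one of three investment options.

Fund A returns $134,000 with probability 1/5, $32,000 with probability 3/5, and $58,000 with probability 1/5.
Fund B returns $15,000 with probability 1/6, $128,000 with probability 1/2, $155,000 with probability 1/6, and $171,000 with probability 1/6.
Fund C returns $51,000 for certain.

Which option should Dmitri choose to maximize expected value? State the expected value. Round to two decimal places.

Fund B ($120,833.33)

Fund A = 1/5 × 134000 + 3/5 × 32000 + 1/5 × 58000 = 26800 + 19200 + 11600 = 57600
Fund B = 1/6 × 15000 + 1/2 × 128000 + 1/6 × 155000 + 1/6 × 171000 = 2500 + 64000 + 25833.3333 + 28500 = 120833.3333
Fund C: 51000 (certain)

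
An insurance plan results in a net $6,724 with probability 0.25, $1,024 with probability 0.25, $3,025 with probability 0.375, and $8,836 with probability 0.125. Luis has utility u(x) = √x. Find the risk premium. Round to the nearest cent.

E[u] = 0.25·√6724 + 0.25·√1024 + 0.375·√3025 + 0.125·√8836 = 0.25·82 + 0.25·32 + 0.375·55 + 0.125·94 = 60.875
CE = (60.875)² = 3705.765625
Risk premium = EV − CE = 4175.875 − 3705.765625 = 470.109375

$470.11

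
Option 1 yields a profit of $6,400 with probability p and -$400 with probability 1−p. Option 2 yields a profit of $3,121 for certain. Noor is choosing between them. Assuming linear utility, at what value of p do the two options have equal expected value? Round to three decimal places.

p = 0.518

p·6400 + (1−p)·(-400) = 3121
6800p − 400 = 3121
p = (3121 + 400) / 6800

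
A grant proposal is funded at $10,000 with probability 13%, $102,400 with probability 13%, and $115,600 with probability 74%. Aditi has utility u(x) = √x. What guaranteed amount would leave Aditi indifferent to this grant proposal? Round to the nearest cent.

E[u] = 0.13·√10000 + 0.13·√102400 + 0.74·√115600 = 0.13·100 + 0.13·320 + 0.74·340 = 306.2
CE = (306.2)² = 93758.44

$93,758.44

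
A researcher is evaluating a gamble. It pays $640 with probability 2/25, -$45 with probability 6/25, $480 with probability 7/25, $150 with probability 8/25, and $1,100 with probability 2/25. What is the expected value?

EV = 2/25 × 640 + 6/25 × (-45) + 7/25 × 480 + 8/25 × 150 + 2/25 × 1100 = 51.2 − 10.8 + 134.4 + 48 + 88 = 310.8

$310.80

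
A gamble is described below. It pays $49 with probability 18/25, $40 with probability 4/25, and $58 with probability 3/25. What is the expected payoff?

$48.64

EV = 18/25 × 49 + 4/25 × 40 + 3/25 × 58 = 35.28 + 6.4 + 6.96 = 48.64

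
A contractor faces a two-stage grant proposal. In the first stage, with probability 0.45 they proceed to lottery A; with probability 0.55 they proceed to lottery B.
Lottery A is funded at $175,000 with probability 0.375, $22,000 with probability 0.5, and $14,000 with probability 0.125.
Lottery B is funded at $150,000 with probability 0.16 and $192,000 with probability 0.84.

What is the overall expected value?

$137,172.75

EV(A) = 0.375 × 175000 + 0.5 × 22000 + 0.125 × 14000 = 65625 + 11000 + 1750 = 78375
EV(B) = 0.16 × 150000 + 0.84 × 192000 = 24000 + 161280 = 185280
Overall = 0.45 × 78375 + 0.55 × 185280 = 35268.75 + 101904 = 137172.75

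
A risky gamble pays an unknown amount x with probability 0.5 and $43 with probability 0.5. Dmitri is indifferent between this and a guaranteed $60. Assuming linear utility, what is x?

x = $77

0.5·x + 0.5·43 = 60
0.5·x = 60 − 21.5 = 38.5
x = 38.5 / 0.5 = 77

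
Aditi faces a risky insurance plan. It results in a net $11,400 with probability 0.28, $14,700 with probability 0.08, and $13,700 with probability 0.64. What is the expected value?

$13,136

EV = 0.28 × 11400 + 0.08 × 14700 + 0.64 × 13700 = 3192 + 1176 + 8768 = 13136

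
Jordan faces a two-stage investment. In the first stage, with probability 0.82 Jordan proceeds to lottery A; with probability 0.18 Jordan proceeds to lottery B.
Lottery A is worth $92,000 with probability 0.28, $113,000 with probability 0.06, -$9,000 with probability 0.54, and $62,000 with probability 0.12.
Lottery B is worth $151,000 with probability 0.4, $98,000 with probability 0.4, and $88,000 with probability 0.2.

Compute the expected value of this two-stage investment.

$49,894.40

EV(A) = 0.28 × 92000 + 0.06 × 113000 + 0.54 × (-9000) + 0.12 × 62000 = 25760 + 6780 − 4860 + 7440 = 35120
EV(B) = 0.4 × 151000 + 0.4 × 98000 + 0.2 × 88000 = 60400 + 39200 + 17600 = 117200
Overall = 0.82 × 35120 + 0.18 × 117200 = 28798.4 + 21096 = 49894.4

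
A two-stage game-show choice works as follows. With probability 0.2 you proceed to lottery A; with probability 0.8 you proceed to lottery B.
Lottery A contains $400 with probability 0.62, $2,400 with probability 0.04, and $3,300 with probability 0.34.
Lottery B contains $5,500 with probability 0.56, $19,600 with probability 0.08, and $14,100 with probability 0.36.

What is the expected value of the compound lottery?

$8,072.40

EV(A) = 0.62 × 400 + 0.04 × 2400 + 0.34 × 3300 = 248 + 96 + 1122 = 1466
EV(B) = 0.56 × 5500 + 0.08 × 19600 + 0.36 × 14100 = 3080 + 1568 + 5076 = 9724
Overall = 0.2 × 1466 + 0.8 × 9724 = 293.2 + 7779.2 = 8072.4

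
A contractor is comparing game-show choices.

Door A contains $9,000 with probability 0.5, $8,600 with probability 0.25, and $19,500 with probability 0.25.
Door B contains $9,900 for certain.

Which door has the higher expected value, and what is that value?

Door A = 0.5 × 9000 + 0.25 × 8600 + 0.25 × 19500 = 4500 + 2150 + 4875 = 11525
Door B: 9900 (certain)

Door A ($11,525)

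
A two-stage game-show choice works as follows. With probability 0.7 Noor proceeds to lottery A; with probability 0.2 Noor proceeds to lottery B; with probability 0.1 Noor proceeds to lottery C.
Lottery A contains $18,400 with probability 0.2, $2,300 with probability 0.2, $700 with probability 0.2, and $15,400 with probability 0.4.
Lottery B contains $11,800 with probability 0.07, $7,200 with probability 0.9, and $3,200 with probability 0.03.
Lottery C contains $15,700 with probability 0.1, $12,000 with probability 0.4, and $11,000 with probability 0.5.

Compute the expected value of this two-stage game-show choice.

$9,975.40

EV(A) = 0.2 × 18400 + 0.2 × 2300 + 0.2 × 700 + 0.4 × 15400 = 3680 + 460 + 140 + 6160 = 10440
EV(B) = 0.07 × 11800 + 0.9 × 7200 + 0.03 × 3200 = 826 + 6480 + 96 = 7402
EV(C) = 0.1 × 15700 + 0.4 × 12000 + 0.5 × 11000 = 1570 + 4800 + 5500 = 11870
Overall = 0.7 × 10440 + 0.2 × 7402 + 0.1 × 11870 = 7308 + 1480.4 + 1187 = 9975.4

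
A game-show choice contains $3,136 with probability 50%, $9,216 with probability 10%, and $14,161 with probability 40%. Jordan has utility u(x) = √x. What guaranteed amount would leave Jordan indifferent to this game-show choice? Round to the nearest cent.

E[u] = 0.5·√3136 + 0.1·√9216 + 0.4·√14161 = 0.5·56 + 0.1·96 + 0.4·119 = 85.2
CE = (85.2)² = 7259.04

$7,259.04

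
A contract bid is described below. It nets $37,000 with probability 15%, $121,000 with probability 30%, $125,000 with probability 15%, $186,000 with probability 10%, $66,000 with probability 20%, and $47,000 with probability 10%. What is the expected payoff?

$97,100

EV = 0.15 × 37000 + 0.3 × 121000 + 0.15 × 125000 + 0.1 × 186000 + 0.2 × 66000 + 0.1 × 47000 = 5550 + 36300 + 18750 + 18600 + 13200 + 4700 = 97100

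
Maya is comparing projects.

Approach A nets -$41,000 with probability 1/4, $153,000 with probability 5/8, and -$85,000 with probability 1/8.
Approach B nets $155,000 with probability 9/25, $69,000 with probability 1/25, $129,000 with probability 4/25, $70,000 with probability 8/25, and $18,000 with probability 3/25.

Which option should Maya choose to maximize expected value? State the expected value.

Approach A = 1/4 × (-41000) + 5/8 × 153000 + 1/8 × (-85000) = -10250 + 95625 − 10625 = 74750
Approach B = 9/25 × 155000 + 1/25 × 69000 + 4/25 × 129000 + 8/25 × 70000 + 3/25 × 18000 = 55800 + 2760 + 20640 + 22400 + 2160 = 103760

Approach B ($103,760)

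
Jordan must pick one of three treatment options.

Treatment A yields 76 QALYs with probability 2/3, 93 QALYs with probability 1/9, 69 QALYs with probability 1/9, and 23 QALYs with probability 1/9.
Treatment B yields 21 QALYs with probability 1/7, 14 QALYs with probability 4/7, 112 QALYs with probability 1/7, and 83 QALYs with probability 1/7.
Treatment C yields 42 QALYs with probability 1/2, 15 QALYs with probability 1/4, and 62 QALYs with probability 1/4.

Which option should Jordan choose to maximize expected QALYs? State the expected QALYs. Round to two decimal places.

Treatment A = 2/3 × 76 + 1/9 × 93 + 1/9 × 69 + 1/9 × 23 = 50.6667 + 10.3333 + 7.6667 + 2.5556 = 71.2222
Treatment B = 1/7 × 21 + 4/7 × 14 + 1/7 × 112 + 1/7 × 83 = 3 + 8 + 16 + 11.8571 = 38.8571
Treatment C = 1/2 × 42 + 1/4 × 15 + 1/4 × 62 = 21 + 3.75 + 15.5 = 40.25

Treatment A (71.22 QALYs)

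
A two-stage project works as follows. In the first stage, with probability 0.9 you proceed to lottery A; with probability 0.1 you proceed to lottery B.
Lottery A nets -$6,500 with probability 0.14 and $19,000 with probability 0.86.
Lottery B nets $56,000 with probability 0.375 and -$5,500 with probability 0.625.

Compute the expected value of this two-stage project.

EV(A) = 0.14 × (-6500) + 0.86 × 19000 = -910 + 16340 = 15430
EV(B) = 0.375 × 56000 + 0.625 × (-5500) = 21000 − 3437.5 = 17562.5
Overall = 0.9 × 15430 + 0.1 × 17562.5 = 13887 + 1756.25 = 15643.25

$15,643.25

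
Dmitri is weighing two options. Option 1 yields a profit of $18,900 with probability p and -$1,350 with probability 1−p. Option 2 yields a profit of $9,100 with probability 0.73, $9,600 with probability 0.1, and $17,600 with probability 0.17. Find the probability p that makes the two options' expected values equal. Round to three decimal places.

EV(Option 2) = 0.73 × 9100 + 0.1 × 9600 + 0.17 × 17600 = 6643 + 960 + 2992 = 10595
p·18900 + (1−p)·(-1350) = 10595
20250p − 1350 = 10595
p = (10595 + 1350) / 20250

p = 0.590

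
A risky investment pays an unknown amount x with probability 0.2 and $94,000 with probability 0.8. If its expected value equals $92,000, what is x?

x = $84,000

0.2·x + 0.8·94000 = 92000
0.2·x = 92000 − 75200 = 16800
x = 16800 / 0.2 = 84000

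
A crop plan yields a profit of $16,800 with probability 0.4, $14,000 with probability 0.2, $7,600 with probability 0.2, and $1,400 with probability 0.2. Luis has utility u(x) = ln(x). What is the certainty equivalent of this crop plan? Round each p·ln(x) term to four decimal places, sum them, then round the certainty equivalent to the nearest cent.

$8,409.35

E[u] = 0.4·ln(16800) + 0.2·ln(14000) + 0.2·ln(7600) + 0.2·ln(1400) = 3.8917 + 1.9094 + 1.7872 + 1.4488 = 9.0371
CE = e^9.0371 ≈ 8409.35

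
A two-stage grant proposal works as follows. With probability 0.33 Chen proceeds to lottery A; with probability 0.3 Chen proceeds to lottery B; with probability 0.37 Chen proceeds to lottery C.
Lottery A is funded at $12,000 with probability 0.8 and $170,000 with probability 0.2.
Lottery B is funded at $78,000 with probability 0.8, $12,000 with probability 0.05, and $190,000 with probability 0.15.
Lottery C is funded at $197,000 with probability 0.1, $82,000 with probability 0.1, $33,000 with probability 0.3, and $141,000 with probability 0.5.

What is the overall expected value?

EV(A) = 0.8 × 12000 + 0.2 × 170000 = 9600 + 34000 = 43600
EV(B) = 0.8 × 78000 + 0.05 × 12000 + 0.15 × 190000 = 62400 + 600 + 28500 = 91500
EV(C) = 0.1 × 197000 + 0.1 × 82000 + 0.3 × 33000 + 0.5 × 141000 = 19700 + 8200 + 9900 + 70500 = 108300
Overall = 0.33 × 43600 + 0.3 × 91500 + 0.37 × 108300 = 14388 + 27450 + 40071 = 81909

$81,909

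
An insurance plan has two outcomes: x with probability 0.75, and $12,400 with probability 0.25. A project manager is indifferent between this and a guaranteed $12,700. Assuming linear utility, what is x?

x = $12,800

0.75·x + 0.25·12400 = 12700
0.75·x = 12700 − 3100 = 9600
x = 9600 / 0.75 = 12800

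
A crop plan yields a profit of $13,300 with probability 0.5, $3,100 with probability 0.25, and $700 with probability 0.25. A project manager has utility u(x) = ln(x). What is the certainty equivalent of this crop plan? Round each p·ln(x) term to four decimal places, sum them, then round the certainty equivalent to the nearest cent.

$4,426.66

E[u] = 0.5·ln(13300) + 0.25·ln(3100) + 0.25·ln(700) = 4.7478 + 2.0098 + 1.6378 = 8.3954
CE = e^8.3954 ≈ 4426.66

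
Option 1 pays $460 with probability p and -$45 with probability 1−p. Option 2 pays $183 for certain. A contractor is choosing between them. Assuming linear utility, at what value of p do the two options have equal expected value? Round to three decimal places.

p = 0.451

p·460 + (1−p)·(-45) = 183
505p − 45 = 183
p = (183 + 45) / 505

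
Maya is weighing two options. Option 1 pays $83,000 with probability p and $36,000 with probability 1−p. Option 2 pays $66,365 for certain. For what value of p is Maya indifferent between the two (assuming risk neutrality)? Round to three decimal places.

p·83000 + (1−p)·36000 = 66365
47000p + 36000 = 66365
p = (66365 − 36000) / 47000

p = 0.646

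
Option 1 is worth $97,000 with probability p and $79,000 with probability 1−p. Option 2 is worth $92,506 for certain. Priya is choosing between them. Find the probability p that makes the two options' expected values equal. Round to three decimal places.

p·97000 + (1−p)·79000 = 92506
18000p + 79000 = 92506
p = (92506 − 79000) / 18000

p = 0.750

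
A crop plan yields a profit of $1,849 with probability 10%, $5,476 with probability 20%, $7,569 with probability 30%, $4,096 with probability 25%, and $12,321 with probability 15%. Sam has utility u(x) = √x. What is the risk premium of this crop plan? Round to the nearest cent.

$362.33

E[u] = 0.1·√1849 + 0.2·√5476 + 0.3·√7569 + 0.25·√4096 + 0.15·√12321 = 0.1·43 + 0.2·74 + 0.3·87 + 0.25·64 + 0.15·111 = 77.85
CE = (77.85)² = 6060.6225
Risk premium = EV − CE = 6422.95 − 6060.6225 = 362.3275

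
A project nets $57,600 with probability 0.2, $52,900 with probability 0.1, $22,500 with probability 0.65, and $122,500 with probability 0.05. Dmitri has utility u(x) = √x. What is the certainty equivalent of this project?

$34,596

E[u] = 0.2·√57600 + 0.1·√52900 + 0.65·√22500 + 0.05·√122500 = 0.2·240 + 0.1·230 + 0.65·150 + 0.05·350 = 186
CE = (186)² = 34596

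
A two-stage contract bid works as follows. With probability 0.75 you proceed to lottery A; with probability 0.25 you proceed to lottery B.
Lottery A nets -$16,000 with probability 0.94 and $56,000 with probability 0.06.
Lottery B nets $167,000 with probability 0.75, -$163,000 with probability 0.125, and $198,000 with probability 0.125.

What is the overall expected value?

EV(A) = 0.94 × (-16000) + 0.06 × 56000 = -15040 + 3360 = -11680
EV(B) = 0.75 × 167000 + 0.125 × (-163000) + 0.125 × 198000 = 125250 − 20375 + 24750 = 129625
Overall = 0.75 × (-11680) + 0.25 × 129625 = -8760 + 32406.25 = 23646.25

$23,646.25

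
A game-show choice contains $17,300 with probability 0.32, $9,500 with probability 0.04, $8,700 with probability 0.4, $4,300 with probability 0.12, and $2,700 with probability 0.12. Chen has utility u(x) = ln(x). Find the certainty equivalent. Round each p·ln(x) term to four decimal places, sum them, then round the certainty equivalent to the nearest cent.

E[u] = 0.32·ln(17300) + 0.04·ln(9500) + 0.4·ln(8700) + 0.12·ln(4300) + 0.12·ln(2700) = 3.1227 + 0.3664 + 3.6284 + 1.0040 + 0.9481 = 9.0696
CE = e^9.0696 ≈ 8687.15

$8,687.15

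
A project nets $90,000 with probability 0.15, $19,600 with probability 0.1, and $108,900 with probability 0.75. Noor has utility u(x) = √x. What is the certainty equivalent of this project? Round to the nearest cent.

$93,942.25

E[u] = 0.15·√90000 + 0.1·√19600 + 0.75·√108900 = 0.15·300 + 0.1·140 + 0.75·330 = 306.5
CE = (306.5)² = 93942.25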